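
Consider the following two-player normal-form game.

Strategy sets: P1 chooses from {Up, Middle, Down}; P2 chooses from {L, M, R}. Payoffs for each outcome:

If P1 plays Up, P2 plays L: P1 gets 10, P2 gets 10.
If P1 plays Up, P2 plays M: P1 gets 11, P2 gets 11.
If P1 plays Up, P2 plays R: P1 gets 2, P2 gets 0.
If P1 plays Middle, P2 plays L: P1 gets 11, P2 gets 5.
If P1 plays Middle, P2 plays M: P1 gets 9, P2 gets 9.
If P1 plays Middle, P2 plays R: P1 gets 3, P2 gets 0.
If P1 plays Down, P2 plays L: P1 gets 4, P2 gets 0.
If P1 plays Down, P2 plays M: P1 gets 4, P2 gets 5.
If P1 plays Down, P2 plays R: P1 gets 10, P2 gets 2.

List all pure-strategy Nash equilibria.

The unique pure-strategy Nash equilibrium is (Up, M).

(Up, L): P1 can switch to Middle (10 → 11). Not NE.
(Up, M): P1 gets 11, best alternative 9; P2 gets 11, best alternative 10. No profitable deviation — NE.
(Up, R): P1 can switch to Middle (2 → 3). Not NE.
(Middle, L): P2 can switch to M (5 → 9). Not NE.
(Middle, M): P1 can switch to Up (9 → 11). Not NE.
(Middle, R): P1 can switch to Down (3 → 10). Not NE.
(Down, L): P1 can switch to Up (4 → 10). Not NE.
(Down, M): P1 can switch to Up (4 → 11). Not NE.
(Down, R): P2 can switch to M (2 → 5). Not NE.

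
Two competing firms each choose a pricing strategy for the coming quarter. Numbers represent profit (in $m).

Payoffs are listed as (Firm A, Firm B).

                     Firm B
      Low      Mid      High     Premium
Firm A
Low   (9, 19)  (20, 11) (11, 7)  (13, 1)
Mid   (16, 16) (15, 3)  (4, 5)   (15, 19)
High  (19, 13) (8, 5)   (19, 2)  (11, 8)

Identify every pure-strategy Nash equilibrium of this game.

(Low, Low): Firm A can switch to Mid (9 → 16). Not NE.
(Low, Mid): Firm B can switch to Low (11 → 19). Not NE.
(Low, High): Firm A can switch to High (11 → 19). Not NE.
(Low, Premium): Firm A can switch to Mid (13 → 15). Not NE.
(Mid, Low): Firm A can switch to High (16 → 19). Not NE.
(Mid, Mid): Firm A can switch to Low (15 → 20). Not NE.
(Mid, High): Firm A can switch to Low (4 → 11). Not NE.
(Mid, Premium): Firm A gets 15, best alternative 13; Firm B gets 19, best alternative 16. No profitable deviation — NE.
(High, Low): Firm A gets 19, best alternative 16; Firm B gets 13, best alternative 8. No profitable deviation — NE.
(High, Mid): Firm A can switch to Low (8 → 20). Not NE.
(The remaining 2 profiles each have a profitable deviation by the same check.)

Pure-strategy Nash equilibria: (Mid, Premium) and (High, Low)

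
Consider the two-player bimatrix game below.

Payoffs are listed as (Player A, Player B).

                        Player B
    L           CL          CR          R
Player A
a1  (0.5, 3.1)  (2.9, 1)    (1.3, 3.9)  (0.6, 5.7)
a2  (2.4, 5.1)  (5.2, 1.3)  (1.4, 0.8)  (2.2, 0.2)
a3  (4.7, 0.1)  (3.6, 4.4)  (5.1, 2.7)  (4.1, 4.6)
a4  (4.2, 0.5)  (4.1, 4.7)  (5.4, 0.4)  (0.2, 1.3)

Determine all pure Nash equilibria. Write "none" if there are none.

Pure NE: (a3, R)

(a1, L): Player A can switch to a2 (0.5 → 2.4). Not NE.
(a1, CL): Player A can switch to a2 (2.9 → 5.2). Not NE.
(a1, CR): Player A can switch to a2 (1.3 → 1.4). Not NE.
(a1, R): Player A can switch to a2 (0.6 → 2.2). Not NE.
(a2, L): Player A can switch to a3 (2.4 → 4.7). Not NE.
(a2, CL): Player B can switch to L (1.3 → 5.1). Not NE.
(a2, CR): Player A can switch to a3 (1.4 → 5.1). Not NE.
(a2, R): Player A can switch to a3 (2.2 → 4.1). Not NE.
(a3, R): Player A gets 4.1, best alternative 2.2; Player B gets 4.6, best alternative 4.4. No profitable deviation — NE.
(The remaining 7 profiles each have a profitable deviation by the same check.)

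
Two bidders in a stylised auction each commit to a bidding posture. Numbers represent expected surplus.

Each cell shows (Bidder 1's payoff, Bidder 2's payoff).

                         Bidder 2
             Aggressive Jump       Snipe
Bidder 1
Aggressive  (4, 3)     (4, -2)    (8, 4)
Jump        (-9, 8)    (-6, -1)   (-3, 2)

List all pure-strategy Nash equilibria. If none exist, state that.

Pure NE: (Aggressive, Snipe)

(Aggressive, Aggressive): Bidder 2 can switch to Snipe (3 → 4). Not NE.
(Aggressive, Jump): Bidder 2 can switch to Aggressive (-2 → 3). Not NE.
(Aggressive, Snipe): Bidder 1 gets 8, best alternative -3; Bidder 2 gets 4, best alternative 3. No profitable deviation — NE.
(Jump, Aggressive): Bidder 1 can switch to Aggressive (-9 → 4). Not NE.
(Jump, Jump): Bidder 1 can switch to Aggressive (-6 → 4). Not NE.
(Jump, Snipe): Bidder 1 can switch to Aggressive (-3 → 8). Not NE.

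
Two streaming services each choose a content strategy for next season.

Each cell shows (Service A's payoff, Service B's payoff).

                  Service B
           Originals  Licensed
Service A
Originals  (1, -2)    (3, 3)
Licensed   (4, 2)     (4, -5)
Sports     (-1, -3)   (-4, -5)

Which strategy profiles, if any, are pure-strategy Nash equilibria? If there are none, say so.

For each strategy profile, look for a profitable unilateral deviation.
(Originals, Originals): Service A can switch to Licensed (1 → 4). Not NE.
(Originals, Licensed): Service A can switch to Licensed (3 → 4). Not NE.
(Licensed, Originals): Service A gets 4, best alternative 1; Service B gets 2, best alternative -5. No profitable deviation — NE.
(Licensed, Licensed): Service B can switch to Originals (-5 → 2). Not NE.
(Sports, Originals): Service A can switch to Originals (-1 → 1). Not NE.
(Sports, Licensed): Service A can switch to Originals (-4 → 3). Not NE.

Pure NE: (Licensed, Originals)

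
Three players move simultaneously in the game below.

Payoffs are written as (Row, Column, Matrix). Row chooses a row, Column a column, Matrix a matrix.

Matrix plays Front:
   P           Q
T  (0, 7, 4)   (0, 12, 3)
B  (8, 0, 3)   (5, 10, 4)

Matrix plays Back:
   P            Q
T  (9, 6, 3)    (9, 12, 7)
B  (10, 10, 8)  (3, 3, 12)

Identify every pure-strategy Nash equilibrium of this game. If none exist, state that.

(T, P, Front): Row can switch to B (0 → 8). Not NE.
(T, P, Back): Row can switch to B (9 → 10). Not NE.
(T, Q, Front): Row can switch to B (0 → 5). Not NE.
(T, Q, Back): Row gets 9, best alternative 3; Column gets 12, best alternative 6; Matrix gets 7, best alternative 3. No profitable deviation — NE.
(B, P, Front): Column can switch to Q (0 → 10). Not NE.
(B, P, Back): Row gets 10, best alternative 9; Column gets 10, best alternative 3; Matrix gets 8, best alternative 3. No profitable deviation — NE.
(B, Q, Front): Matrix can switch to Back (4 → 12). Not NE.
(B, Q, Back): Row can switch to T (3 → 9). Not NE.

(T, Q, Back) and (B, P, Back)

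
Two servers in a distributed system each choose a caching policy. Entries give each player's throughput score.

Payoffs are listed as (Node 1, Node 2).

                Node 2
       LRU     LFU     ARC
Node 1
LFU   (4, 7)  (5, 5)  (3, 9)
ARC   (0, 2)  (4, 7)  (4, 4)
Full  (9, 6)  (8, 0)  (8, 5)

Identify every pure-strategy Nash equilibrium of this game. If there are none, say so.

(Full, LRU)

Node 1 against LRU: payoffs 4, 0, 9 → best response Full.
Node 1 against LFU: payoffs 5, 4, 8 → best response Full.
Node 1 against ARC: payoffs 3, 4, 8 → best response Full.
Node 2 against LFU: payoffs 7, 5, 9 → best response ARC.
Node 2 against ARC: payoffs 2, 7, 4 → best response LFU.
Node 2 against Full: payoffs 6, 0, 5 → best response LRU.
Mutual best responses: (Full, LRU).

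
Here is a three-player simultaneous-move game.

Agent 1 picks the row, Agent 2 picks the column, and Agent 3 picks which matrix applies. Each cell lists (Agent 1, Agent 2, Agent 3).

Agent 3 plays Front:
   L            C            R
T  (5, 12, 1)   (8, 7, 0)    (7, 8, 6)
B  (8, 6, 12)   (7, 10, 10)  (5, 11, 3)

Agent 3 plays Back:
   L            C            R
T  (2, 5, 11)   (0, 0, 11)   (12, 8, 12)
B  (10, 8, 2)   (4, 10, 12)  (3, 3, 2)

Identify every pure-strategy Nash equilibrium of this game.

The pure Nash equilibria are (T, R, Back) and (B, C, Back).

Check each profile: it is a Nash equilibrium iff no player can strictly gain by switching unilaterally.
(T, L, Front): Agent 1 can switch to B (5 → 8). Not NE.
(T, L, Back): Agent 1 can switch to B (2 → 10). Not NE.
(T, C, Front): Agent 2 can switch to L (7 → 12). Not NE.
(T, C, Back): Agent 1 can switch to B (0 → 4). Not NE.
(T, R, Front): Agent 2 can switch to L (8 → 12). Not NE.
(T, R, Back): Agent 1 gets 12, best alternative 3; Agent 2 gets 8, best alternative 5; Agent 3 gets 12, best alternative 6. No profitable deviation — NE.
(B, L, Front): Agent 2 can switch to C (6 → 10). Not NE.
(B, C, Back): Agent 1 gets 4, best alternative 0; Agent 2 gets 10, best alternative 8; Agent 3 gets 12, best alternative 10. No profitable deviation — NE.
(The remaining 4 profiles each have a profitable deviation by the same check.)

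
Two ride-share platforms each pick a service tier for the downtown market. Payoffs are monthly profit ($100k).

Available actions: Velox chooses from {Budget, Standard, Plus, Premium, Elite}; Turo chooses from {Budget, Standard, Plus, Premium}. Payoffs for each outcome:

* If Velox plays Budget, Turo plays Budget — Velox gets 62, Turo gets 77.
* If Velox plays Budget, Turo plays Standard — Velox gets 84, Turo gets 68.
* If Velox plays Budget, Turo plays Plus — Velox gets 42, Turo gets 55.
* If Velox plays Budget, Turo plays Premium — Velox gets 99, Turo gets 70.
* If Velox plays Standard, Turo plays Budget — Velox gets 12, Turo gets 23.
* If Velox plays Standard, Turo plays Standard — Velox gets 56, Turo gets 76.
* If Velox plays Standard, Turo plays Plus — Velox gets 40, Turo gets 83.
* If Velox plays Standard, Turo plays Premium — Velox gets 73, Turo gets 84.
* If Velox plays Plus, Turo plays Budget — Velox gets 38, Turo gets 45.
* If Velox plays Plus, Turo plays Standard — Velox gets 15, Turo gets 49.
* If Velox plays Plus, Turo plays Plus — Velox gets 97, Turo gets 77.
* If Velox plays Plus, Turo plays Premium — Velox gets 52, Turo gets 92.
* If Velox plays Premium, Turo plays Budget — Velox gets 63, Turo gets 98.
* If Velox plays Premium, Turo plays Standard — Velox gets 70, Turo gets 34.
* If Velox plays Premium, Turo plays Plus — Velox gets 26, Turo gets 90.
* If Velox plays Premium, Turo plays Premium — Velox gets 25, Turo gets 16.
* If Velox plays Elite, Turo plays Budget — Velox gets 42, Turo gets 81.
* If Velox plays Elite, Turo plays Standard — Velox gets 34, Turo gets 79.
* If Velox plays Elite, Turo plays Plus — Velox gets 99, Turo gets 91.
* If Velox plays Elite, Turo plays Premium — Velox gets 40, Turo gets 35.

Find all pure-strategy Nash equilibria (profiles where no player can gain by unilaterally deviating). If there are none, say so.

The pure Nash equilibria are (Premium, Budget); (Elite, Plus).

For each strategy profile, look for a profitable unilateral deviation.
(Budget, Budget): Velox can switch to Premium (62 → 63). Not NE.
(Budget, Standard): Turo can switch to Budget (68 → 77). Not NE.
(Budget, Plus): Velox can switch to Plus (42 → 97). Not NE.
(Budget, Premium): Turo can switch to Budget (70 → 77). Not NE.
(Standard, Budget): Velox can switch to Budget (12 → 62). Not NE.
(Standard, Standard): Velox can switch to Budget (56 → 84). Not NE.
(Standard, Plus): Velox can switch to Budget (40 → 42). Not NE.
(Standard, Premium): Velox can switch to Budget (73 → 99). Not NE.
(Premium, Budget): Velox gets 63, best alternative 62; Turo gets 98, best alternative 90. No profitable deviation — NE.
(Elite, Plus): Velox gets 99, best alternative 97; Turo gets 91, best alternative 81. No profitable deviation — NE.
(The remaining 10 profiles each have a profitable deviation by the same check.)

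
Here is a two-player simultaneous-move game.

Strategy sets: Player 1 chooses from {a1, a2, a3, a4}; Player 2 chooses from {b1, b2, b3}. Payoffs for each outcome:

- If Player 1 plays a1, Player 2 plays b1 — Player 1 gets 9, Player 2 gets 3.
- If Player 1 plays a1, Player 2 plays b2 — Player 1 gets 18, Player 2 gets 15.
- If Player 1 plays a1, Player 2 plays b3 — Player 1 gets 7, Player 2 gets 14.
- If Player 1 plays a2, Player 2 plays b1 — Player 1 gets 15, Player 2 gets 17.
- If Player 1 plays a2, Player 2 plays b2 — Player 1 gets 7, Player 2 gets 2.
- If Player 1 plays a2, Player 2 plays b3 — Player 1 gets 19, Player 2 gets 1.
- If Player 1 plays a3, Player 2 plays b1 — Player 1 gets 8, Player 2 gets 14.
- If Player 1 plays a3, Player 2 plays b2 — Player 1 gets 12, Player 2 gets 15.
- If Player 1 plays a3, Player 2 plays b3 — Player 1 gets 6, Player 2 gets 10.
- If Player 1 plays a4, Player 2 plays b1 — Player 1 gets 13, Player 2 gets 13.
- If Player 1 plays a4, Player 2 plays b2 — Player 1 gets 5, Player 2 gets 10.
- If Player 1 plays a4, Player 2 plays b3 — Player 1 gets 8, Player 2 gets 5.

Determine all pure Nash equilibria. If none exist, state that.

The pure Nash equilibria are (a1, b2) and (a2, b1).

(a1, b1): Player 1 can switch to a2 (9 → 15). Not NE.
(a1, b2): Player 1 gets 18, best alternative 12; Player 2 gets 15, best alternative 14. No profitable deviation — NE.
(a1, b3): Player 1 can switch to a2 (7 → 19). Not NE.
(a2, b1): Player 1 gets 15, best alternative 13; Player 2 gets 17, best alternative 2. No profitable deviation — NE.
(a2, b2): Player 1 can switch to a1 (7 → 18). Not NE.
(a2, b3): Player 2 can switch to b1 (1 → 17). Not NE.
(a3, b1): Player 1 can switch to a1 (8 → 9). Not NE.
(a3, b2): Player 1 can switch to a1 (12 → 18). Not NE.
(a3, b3): Player 1 can switch to a1 (6 → 7). Not NE.
(a4, b1): Player 1 can switch to a2 (13 → 15). Not NE.
(a4, b2): Player 1 can switch to a1 (5 → 18). Not NE.
(a4, b3): Player 1 can switch to a2 (8 → 19). Not NE.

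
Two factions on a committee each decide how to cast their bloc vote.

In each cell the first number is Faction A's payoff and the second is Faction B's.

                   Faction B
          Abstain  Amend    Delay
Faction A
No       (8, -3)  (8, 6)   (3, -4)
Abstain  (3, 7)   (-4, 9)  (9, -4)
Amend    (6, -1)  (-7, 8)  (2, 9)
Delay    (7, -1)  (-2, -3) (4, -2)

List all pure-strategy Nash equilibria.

(No, Abstain): Faction B can switch to Amend (-3 → 6). Not NE.
(No, Amend): Faction A gets 8, best alternative -2; Faction B gets 6, best alternative -3. No profitable deviation — NE.
(No, Delay): Faction A can switch to Abstain (3 → 9). Not NE.
(Abstain, Abstain): Faction A can switch to No (3 → 8). Not NE.
(Abstain, Amend): Faction A can switch to No (-4 → 8). Not NE.
(Abstain, Delay): Faction B can switch to Abstain (-4 → 7). Not NE.
(Amend, Abstain): Faction A can switch to No (6 → 8). Not NE.
(Amend, Amend): Faction A can switch to No (-7 → 8). Not NE.
(Amend, Delay): Faction A can switch to No (2 → 3). Not NE.
(Delay, Abstain): Faction A can switch to No (7 → 8). Not NE.
(Delay, Amend): Faction A can switch to No (-2 → 8). Not NE.
(Delay, Delay): Faction A can switch to Abstain (4 → 9). Not NE.

The unique pure-strategy Nash equilibrium is (No, Amend).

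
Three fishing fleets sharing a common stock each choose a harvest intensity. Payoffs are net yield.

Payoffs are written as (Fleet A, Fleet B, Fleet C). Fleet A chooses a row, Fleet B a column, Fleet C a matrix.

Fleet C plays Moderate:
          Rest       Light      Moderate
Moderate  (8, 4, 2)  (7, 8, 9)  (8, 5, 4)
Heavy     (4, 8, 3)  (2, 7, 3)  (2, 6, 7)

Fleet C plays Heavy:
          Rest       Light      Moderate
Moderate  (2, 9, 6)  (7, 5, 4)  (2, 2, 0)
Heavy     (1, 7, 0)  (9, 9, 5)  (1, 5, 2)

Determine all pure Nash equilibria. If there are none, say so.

For each player, find the best response to each opponent profile; mutual best responses are the pure NE.
Fleet A against (Rest, Moderate): payoffs 8, 4 → best response Moderate.
Fleet A against (Rest, Heavy): payoffs 2, 1 → best response Moderate.
Fleet A against (Light, Moderate): payoffs 7, 2 → best response Moderate.
Fleet A against (Light, Heavy): payoffs 7, 9 → best response Heavy.
Fleet A against (Moderate, Moderate): payoffs 8, 2 → best response Moderate.
Fleet A against (Moderate, Heavy): payoffs 2, 1 → best response Moderate.
Fleet B against (Moderate, Moderate): payoffs 4, 8, 5 → best response Light.
Fleet B against (Moderate, Heavy): payoffs 9, 5, 2 → best response Rest.
Fleet B against (Heavy, Moderate): payoffs 8, 7, 6 → best response Rest.
Fleet B against (Heavy, Heavy): payoffs 7, 9, 5 → best response Light.
Fleet C against (Moderate, Rest): payoffs 2, 6 → best response Heavy.
Fleet C against (Moderate, Light): payoffs 9, 4 → best response Moderate.
Fleet C against (Moderate, Moderate): payoffs 4, 0 → best response Moderate.
Fleet C against (Heavy, Rest): payoffs 3, 0 → best response Moderate.
Fleet C against (Heavy, Light): payoffs 3, 5 → best response Heavy.
Fleet C against (Heavy, Moderate): payoffs 7, 2 → best response Moderate.
Mutual best responses: (Moderate, Rest, Heavy); (Moderate, Light, Moderate); (Heavy, Light, Heavy).

Pure-strategy Nash equilibria: (Moderate, Rest, Heavy) and (Moderate, Light, Moderate) and (Heavy, Light, Heavy)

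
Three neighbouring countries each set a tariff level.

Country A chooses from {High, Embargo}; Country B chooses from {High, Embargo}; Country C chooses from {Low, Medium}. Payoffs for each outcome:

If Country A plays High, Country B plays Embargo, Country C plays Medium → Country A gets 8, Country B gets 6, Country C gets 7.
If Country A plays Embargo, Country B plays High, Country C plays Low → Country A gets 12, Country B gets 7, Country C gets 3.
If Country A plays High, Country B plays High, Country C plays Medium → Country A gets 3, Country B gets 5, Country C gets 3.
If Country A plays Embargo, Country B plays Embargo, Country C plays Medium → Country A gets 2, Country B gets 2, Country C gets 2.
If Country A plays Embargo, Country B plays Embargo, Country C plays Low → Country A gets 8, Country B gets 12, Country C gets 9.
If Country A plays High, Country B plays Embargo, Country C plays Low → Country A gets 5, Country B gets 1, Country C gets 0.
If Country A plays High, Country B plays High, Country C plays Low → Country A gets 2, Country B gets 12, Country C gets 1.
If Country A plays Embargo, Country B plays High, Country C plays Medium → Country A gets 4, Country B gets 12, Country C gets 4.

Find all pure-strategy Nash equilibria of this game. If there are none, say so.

The pure Nash equilibria are (High, Embargo, Medium), (Embargo, High, Medium), (Embargo, Embargo, Low).

(High, High, Low): Country A can switch to Embargo (2 → 12). Not NE.
(High, High, Medium): Country A can switch to Embargo (3 → 4). Not NE.
(High, Embargo, Low): Country A can switch to Embargo (5 → 8). Not NE.
(High, Embargo, Medium): Country A gets 8, best alternative 2; Country B gets 6, best alternative 5; Country C gets 7, best alternative 0. No profitable deviation — NE.
(Embargo, High, Low): Country B can switch to Embargo (7 → 12). Not NE.
(Embargo, High, Medium): Country A gets 4, best alternative 3; Country B gets 12, best alternative 2; Country C gets 4, best alternative 3. No profitable deviation — NE.
(Embargo, Embargo, Low): Country A gets 8, best alternative 5; Country B gets 12, best alternative 7; Country C gets 9, best alternative 2. No profitable deviation — NE.
(Embargo, Embargo, Medium): Country A can switch to High (2 → 8). Not NE.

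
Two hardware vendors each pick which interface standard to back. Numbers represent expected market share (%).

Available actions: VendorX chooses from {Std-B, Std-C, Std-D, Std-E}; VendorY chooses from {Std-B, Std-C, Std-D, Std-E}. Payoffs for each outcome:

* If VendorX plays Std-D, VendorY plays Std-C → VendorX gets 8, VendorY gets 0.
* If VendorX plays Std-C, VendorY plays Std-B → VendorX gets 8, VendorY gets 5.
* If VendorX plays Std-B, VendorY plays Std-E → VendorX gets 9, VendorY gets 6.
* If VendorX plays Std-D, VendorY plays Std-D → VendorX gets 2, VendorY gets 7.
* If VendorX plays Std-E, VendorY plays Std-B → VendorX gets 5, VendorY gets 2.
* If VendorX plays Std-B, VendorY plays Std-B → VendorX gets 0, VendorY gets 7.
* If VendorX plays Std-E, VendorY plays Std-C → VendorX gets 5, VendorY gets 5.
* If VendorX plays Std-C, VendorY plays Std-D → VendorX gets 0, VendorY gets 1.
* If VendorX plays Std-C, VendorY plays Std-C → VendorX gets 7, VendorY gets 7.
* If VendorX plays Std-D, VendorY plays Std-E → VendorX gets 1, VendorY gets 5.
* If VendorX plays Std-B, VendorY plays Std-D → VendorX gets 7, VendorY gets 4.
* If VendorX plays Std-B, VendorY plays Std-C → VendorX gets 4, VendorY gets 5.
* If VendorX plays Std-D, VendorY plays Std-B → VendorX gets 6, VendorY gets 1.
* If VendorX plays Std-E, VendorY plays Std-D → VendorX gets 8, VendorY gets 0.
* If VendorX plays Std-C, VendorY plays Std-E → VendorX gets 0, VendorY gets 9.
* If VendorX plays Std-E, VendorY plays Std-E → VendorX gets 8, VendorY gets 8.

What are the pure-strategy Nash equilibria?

Check each profile: it is a Nash equilibrium iff no player can strictly gain by switching unilaterally.
(Std-B, Std-B): VendorX can switch to Std-C (0 → 8). Not NE.
(Std-B, Std-C): VendorX can switch to Std-C (4 → 7). Not NE.
(Std-B, Std-D): VendorX can switch to Std-E (7 → 8). Not NE.
(Std-B, Std-E): VendorY can switch to Std-B (6 → 7). Not NE.
(Std-C, Std-B): VendorY can switch to Std-C (5 → 7). Not NE.
(Std-C, Std-C): VendorX can switch to Std-D (7 → 8). Not NE.
(Std-C, Std-D): VendorX can switch to Std-B (0 → 7). Not NE.
(Std-C, Std-E): VendorX can switch to Std-B (0 → 9). Not NE.
(Std-D, Std-B): VendorX can switch to Std-C (6 → 8). Not NE.
(Std-D, Std-C): VendorY can switch to Std-B (0 → 1). Not NE.
(The remaining 6 profiles each have a profitable deviation by the same check.)

This game has no pure Nash equilibrium.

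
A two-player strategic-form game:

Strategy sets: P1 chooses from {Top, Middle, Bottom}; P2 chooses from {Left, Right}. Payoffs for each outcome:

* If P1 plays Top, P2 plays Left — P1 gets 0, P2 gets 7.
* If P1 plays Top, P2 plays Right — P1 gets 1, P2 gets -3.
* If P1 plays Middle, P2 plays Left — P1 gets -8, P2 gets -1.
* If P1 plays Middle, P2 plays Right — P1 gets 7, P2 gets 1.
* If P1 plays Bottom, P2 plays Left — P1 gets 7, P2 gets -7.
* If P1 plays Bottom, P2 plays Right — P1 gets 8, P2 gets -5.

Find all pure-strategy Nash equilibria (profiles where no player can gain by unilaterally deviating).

P1 against Left: payoffs 0, -8, 7 → best response Bottom.
P1 against Right: payoffs 1, 7, 8 → best response Bottom.
P2 against Top: payoffs 7, -3 → best response Left.
P2 against Middle: payoffs -1, 1 → best response Right.
P2 against Bottom: payoffs -7, -5 → best response Right.
Mutual best responses: (Bottom, Right).

The unique pure-strategy Nash equilibrium is (Bottom, Right).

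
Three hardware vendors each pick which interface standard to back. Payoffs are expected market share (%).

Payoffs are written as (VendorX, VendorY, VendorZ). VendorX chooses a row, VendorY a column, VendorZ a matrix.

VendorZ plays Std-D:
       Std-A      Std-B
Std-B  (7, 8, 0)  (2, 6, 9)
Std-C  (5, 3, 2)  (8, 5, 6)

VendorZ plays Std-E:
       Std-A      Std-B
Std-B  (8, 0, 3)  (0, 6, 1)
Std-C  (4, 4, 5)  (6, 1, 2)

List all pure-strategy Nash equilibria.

Pure NE: (Std-C, Std-B, Std-D)

For each player, find the best response to each opponent profile; mutual best responses are the pure NE.
VendorX against (Std-A, Std-D): payoffs 7, 5 → best response Std-B.
VendorX against (Std-A, Std-E): payoffs 8, 4 → best response Std-B.
VendorX against (Std-B, Std-D): payoffs 2, 8 → best response Std-C.
VendorX against (Std-B, Std-E): payoffs 0, 6 → best response Std-C.
VendorY against (Std-B, Std-D): payoffs 8, 6 → best response Std-A.
VendorY against (Std-B, Std-E): payoffs 0, 6 → best response Std-B.
VendorY against (Std-C, Std-D): payoffs 3, 5 → best response Std-B.
VendorY against (Std-C, Std-E): payoffs 4, 1 → best response Std-A.
VendorZ against (Std-B, Std-A): payoffs 0, 3 → best response Std-E.
VendorZ against (Std-B, Std-B): payoffs 9, 1 → best response Std-D.
VendorZ against (Std-C, Std-A): payoffs 2, 5 → best response Std-E.
VendorZ against (Std-C, Std-B): payoffs 6, 2 → best response Std-D.
Mutual best responses: (Std-C, Std-B, Std-D).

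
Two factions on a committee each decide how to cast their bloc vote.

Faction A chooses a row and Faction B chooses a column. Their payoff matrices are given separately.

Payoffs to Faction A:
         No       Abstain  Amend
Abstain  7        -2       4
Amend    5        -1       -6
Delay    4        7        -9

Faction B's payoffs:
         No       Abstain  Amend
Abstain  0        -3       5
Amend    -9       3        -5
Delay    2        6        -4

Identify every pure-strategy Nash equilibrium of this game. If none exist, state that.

Pure-strategy Nash equilibria: (Abstain, Amend) and (Delay, Abstain)

For each strategy profile, look for a profitable unilateral deviation.
(Abstain, No): Faction B can switch to Amend (0 → 5). Not NE.
(Abstain, Abstain): Faction A can switch to Amend (-2 → -1). Not NE.
(Abstain, Amend): Faction A gets 4, best alternative -6; Faction B gets 5, best alternative 0. No profitable deviation — NE.
(Amend, No): Faction A can switch to Abstain (5 → 7). Not NE.
(Amend, Abstain): Faction A can switch to Delay (-1 → 7). Not NE.
(Amend, Amend): Faction A can switch to Abstain (-6 → 4). Not NE.
(Delay, No): Faction A can switch to Abstain (4 → 7). Not NE.
(Delay, Abstain): Faction A gets 7, best alternative -1; Faction B gets 6, best alternative 2. No profitable deviation — NE.
(The remaining 1 profile has a profitable deviation by the same check.)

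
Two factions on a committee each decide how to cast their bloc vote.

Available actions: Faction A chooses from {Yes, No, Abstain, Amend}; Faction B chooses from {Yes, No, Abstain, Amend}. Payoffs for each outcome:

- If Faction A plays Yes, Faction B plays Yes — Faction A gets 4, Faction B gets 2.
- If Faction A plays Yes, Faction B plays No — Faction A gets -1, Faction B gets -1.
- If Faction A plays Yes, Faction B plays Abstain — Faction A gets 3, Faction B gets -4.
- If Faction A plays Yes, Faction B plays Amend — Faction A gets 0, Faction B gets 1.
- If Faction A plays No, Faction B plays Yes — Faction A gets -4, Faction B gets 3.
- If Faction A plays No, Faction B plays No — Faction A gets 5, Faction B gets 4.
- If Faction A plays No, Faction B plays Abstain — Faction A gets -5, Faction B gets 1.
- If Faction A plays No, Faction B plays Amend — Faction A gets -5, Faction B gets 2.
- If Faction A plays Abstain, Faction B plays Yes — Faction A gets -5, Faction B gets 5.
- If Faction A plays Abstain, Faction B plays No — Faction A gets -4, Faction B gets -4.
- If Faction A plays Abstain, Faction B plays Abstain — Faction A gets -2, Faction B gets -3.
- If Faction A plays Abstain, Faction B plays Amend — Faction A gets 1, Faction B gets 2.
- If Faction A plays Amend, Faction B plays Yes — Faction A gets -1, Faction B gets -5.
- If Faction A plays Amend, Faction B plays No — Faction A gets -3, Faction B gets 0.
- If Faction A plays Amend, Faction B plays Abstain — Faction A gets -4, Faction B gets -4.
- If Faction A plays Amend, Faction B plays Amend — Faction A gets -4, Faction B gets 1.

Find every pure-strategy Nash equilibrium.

Pure-strategy Nash equilibria: (Yes, Yes), (No, No)

(Yes, Yes): Faction A gets 4, best alternative -1; Faction B gets 2, best alternative 1. No profitable deviation — NE.
(Yes, No): Faction A can switch to No (-1 → 5). Not NE.
(Yes, Abstain): Faction B can switch to Yes (-4 → 2). Not NE.
(Yes, Amend): Faction A can switch to Abstain (0 → 1). Not NE.
(No, Yes): Faction A can switch to Yes (-4 → 4). Not NE.
(No, No): Faction A gets 5, best alternative -1; Faction B gets 4, best alternative 3. No profitable deviation — NE.
(No, Abstain): Faction A can switch to Yes (-5 → 3). Not NE.
(No, Amend): Faction A can switch to Yes (-5 → 0). Not NE.
(Abstain, Yes): Faction A can switch to Yes (-5 → 4). Not NE.
(Abstain, No): Faction A can switch to Yes (-4 → -1). Not NE.
(Abstain, Abstain): Faction A can switch to Yes (-2 → 3). Not NE.
(Abstain, Amend): Faction B can switch to Yes (2 → 5). Not NE.
(Amend, Yes): Faction A can switch to Yes (-1 → 4). Not NE.
(Amend, No): Faction A can switch to Yes (-3 → -1). Not NE.
(The remaining 2 profiles each have a profitable deviation by the same check.)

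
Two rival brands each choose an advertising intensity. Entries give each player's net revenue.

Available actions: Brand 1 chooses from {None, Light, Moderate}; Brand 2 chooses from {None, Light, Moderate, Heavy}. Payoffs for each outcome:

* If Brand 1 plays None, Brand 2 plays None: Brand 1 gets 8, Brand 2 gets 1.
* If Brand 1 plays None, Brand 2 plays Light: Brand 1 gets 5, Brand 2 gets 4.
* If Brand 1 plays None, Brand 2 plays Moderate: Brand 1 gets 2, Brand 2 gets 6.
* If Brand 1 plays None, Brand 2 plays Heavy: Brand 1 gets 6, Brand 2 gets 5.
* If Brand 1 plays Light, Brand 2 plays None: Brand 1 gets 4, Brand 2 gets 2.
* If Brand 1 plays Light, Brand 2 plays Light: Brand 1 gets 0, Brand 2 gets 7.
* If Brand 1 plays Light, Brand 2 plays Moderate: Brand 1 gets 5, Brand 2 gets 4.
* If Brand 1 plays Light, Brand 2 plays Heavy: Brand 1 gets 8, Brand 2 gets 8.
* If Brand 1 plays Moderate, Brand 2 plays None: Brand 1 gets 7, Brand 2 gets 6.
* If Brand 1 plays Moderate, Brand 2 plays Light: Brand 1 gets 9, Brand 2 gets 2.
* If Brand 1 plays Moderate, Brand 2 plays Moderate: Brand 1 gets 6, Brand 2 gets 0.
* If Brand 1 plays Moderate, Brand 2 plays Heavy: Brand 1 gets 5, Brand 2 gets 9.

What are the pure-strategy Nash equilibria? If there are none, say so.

(None, None): Brand 2 can switch to Light (1 → 4). Not NE.
(None, Light): Brand 1 can switch to Moderate (5 → 9). Not NE.
(None, Moderate): Brand 1 can switch to Light (2 → 5). Not NE.
(None, Heavy): Brand 1 can switch to Light (6 → 8). Not NE.
(Light, None): Brand 1 can switch to None (4 → 8). Not NE.
(Light, Light): Brand 1 can switch to None (0 → 5). Not NE.
(Light, Moderate): Brand 1 can switch to Moderate (5 → 6). Not NE.
(Light, Heavy): Brand 1 gets 8, best alternative 6; Brand 2 gets 8, best alternative 7. No profitable deviation — NE.
(Moderate, None): Brand 1 can switch to None (7 → 8). Not NE.
(The remaining 3 profiles each have a profitable deviation by the same check.)

Pure NE: (Light, Heavy)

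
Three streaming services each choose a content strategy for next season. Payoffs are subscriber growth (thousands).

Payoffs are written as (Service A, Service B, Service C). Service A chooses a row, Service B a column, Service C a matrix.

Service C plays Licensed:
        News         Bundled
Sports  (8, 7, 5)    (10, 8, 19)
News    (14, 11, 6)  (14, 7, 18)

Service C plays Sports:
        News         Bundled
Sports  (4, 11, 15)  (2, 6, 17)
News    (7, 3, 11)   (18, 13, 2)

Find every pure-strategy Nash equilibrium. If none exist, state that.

No pure-strategy Nash equilibrium.

(Sports, News, Licensed): Service A can switch to News (8 → 14). Not NE.
(Sports, News, Sports): Service A can switch to News (4 → 7). Not NE.
(Sports, Bundled, Licensed): Service A can switch to News (10 → 14). Not NE.
(Sports, Bundled, Sports): Service A can switch to News (2 → 18). Not NE.
(News, News, Licensed): Service C can switch to Sports (6 → 11). Not NE.
(News, News, Sports): Service B can switch to Bundled (3 → 13). Not NE.
(News, Bundled, Licensed): Service B can switch to News (7 → 11). Not NE.
(News, Bundled, Sports): Service C can switch to Licensed (2 → 18). Not NE.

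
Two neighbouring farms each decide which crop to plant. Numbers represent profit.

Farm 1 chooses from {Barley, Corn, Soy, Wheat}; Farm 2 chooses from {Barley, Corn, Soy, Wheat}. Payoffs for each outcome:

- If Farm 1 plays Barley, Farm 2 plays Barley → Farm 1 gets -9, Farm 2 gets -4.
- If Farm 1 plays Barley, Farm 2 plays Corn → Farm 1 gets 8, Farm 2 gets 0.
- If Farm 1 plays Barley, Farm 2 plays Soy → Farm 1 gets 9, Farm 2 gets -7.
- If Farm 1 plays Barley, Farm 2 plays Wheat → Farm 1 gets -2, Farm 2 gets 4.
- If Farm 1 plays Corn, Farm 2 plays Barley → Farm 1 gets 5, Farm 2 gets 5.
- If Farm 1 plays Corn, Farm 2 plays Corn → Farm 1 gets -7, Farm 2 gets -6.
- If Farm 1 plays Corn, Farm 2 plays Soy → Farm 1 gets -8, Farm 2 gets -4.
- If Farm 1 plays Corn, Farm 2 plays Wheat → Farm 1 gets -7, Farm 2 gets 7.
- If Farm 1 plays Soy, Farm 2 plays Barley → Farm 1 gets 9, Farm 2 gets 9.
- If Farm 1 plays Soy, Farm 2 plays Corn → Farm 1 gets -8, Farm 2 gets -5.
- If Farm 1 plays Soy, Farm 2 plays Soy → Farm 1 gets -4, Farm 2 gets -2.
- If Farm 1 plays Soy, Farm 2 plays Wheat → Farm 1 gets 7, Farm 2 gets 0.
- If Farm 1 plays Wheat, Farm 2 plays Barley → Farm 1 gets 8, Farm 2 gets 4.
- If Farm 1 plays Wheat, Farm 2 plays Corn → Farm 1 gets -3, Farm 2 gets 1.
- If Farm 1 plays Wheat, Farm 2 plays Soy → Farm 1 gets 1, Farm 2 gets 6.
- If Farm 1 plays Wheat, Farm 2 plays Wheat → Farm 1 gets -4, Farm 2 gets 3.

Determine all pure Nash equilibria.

(Soy, Barley)

Farm 1 against Barley: payoffs -9, 5, 9, 8 → best response Soy.
Farm 1 against Corn: payoffs 8, -7, -8, -3 → best response Barley.
Farm 1 against Soy: payoffs 9, -8, -4, 1 → best response Barley.
Farm 1 against Wheat: payoffs -2, -7, 7, -4 → best response Soy.
Farm 2 against Barley: payoffs -4, 0, -7, 4 → best response Wheat.
Farm 2 against Corn: payoffs 5, -6, -4, 7 → best response Wheat.
Farm 2 against Soy: payoffs 9, -5, -2, 0 → best response Barley.
Farm 2 against Wheat: payoffs 4, 1, 6, 3 → best response Soy.
Mutual best responses: (Soy, Barley).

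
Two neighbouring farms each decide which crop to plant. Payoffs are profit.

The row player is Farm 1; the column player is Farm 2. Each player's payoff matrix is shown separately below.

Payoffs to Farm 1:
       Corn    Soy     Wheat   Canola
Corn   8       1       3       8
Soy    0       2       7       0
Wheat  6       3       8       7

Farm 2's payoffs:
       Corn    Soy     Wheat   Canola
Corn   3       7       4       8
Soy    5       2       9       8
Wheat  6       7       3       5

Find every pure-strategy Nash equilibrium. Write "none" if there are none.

Mark each player's best response to every combination of opponents' strategies; a profile where every player is best-responding is a pure Nash equilibrium.
Farm 1 against Corn: payoffs 8, 0, 6 → best response Corn.
Farm 1 against Soy: payoffs 1, 2, 3 → best response Wheat.
Farm 1 against Wheat: payoffs 3, 7, 8 → best response Wheat.
Farm 1 against Canola: payoffs 8, 0, 7 → best response Corn.
Farm 2 against Corn: payoffs 3, 7, 4, 8 → best response Canola.
Farm 2 against Soy: payoffs 5, 2, 9, 8 → best response Wheat.
Farm 2 against Wheat: payoffs 6, 7, 3, 5 → best response Soy.
Mutual best responses: (Corn, Canola); (Wheat, Soy).

The pure Nash equilibria are (Corn, Canola); (Wheat, Soy).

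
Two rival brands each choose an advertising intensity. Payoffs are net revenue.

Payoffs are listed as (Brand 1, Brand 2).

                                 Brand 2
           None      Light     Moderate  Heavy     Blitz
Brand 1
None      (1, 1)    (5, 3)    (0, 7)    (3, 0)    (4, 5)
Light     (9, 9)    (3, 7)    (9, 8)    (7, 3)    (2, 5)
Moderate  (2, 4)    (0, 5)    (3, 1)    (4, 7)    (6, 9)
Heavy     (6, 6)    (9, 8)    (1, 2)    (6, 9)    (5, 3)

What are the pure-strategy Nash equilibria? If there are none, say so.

Brand 1 against None: payoffs 1, 9, 2, 6 → best response Light.
Brand 1 against Light: payoffs 5, 3, 0, 9 → best response Heavy.
Brand 1 against Moderate: payoffs 0, 9, 3, 1 → best response Light.
Brand 1 against Heavy: payoffs 3, 7, 4, 6 → best response Light.
Brand 1 against Blitz: payoffs 4, 2, 6, 5 → best response Moderate.
Brand 2 against None: payoffs 1, 3, 7, 0, 5 → best response Moderate.
Brand 2 against Light: payoffs 9, 7, 8, 3, 5 → best response None.
Brand 2 against Moderate: payoffs 4, 5, 1, 7, 9 → best response Blitz.
Brand 2 against Heavy: payoffs 6, 8, 2, 9, 3 → best response Heavy.
Mutual best responses: (Light, None); (Moderate, Blitz).

The pure Nash equilibria are (Light, None), (Moderate, Blitz).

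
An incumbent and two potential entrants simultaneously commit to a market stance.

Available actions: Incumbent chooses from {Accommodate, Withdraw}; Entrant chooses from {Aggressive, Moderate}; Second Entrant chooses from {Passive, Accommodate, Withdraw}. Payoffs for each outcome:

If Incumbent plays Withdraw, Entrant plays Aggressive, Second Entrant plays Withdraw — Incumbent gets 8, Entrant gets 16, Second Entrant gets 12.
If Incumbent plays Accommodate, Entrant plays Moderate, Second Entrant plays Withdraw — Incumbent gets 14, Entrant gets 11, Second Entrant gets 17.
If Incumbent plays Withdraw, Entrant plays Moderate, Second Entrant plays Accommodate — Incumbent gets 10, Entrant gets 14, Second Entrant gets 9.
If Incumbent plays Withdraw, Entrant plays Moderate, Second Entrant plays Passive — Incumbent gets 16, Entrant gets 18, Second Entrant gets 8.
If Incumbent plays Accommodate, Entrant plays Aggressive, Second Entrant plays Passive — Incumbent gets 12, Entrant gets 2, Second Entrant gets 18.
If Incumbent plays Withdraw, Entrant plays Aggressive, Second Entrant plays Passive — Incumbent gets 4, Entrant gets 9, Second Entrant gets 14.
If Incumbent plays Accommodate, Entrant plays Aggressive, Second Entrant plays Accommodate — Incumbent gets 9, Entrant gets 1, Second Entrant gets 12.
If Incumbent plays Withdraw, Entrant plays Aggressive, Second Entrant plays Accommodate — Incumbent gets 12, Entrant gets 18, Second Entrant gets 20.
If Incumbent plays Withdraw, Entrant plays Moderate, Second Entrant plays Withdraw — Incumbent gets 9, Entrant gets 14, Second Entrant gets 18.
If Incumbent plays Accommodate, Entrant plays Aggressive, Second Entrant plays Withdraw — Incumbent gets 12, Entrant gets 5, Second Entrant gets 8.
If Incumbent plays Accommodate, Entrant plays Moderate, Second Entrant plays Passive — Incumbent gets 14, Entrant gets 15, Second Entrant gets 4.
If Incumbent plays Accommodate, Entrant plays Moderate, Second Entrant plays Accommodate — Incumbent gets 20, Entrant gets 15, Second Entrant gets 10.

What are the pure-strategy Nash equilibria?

(Accommodate, Moderate, Withdraw), (Withdraw, Aggressive, Accommodate)

For each strategy profile, look for a profitable unilateral deviation.
(Accommodate, Aggressive, Passive): Entrant can switch to Moderate (2 → 15). Not NE.
(Accommodate, Aggressive, Accommodate): Incumbent can switch to Withdraw (9 → 12). Not NE.
(Accommodate, Aggressive, Withdraw): Entrant can switch to Moderate (5 → 11). Not NE.
(Accommodate, Moderate, Passive): Incumbent can switch to Withdraw (14 → 16). Not NE.
(Accommodate, Moderate, Accommodate): Second Entrant can switch to Withdraw (10 → 17). Not NE.
(Accommodate, Moderate, Withdraw): Incumbent gets 14, best alternative 9; Entrant gets 11, best alternative 5; Second Entrant gets 17, best alternative 10. No profitable deviation — NE.
(Withdraw, Aggressive, Passive): Incumbent can switch to Accommodate (4 → 12). Not NE.
(Withdraw, Aggressive, Accommodate): Incumbent gets 12, best alternative 9; Entrant gets 18, best alternative 14; Second Entrant gets 20, best alternative 14. No profitable deviation — NE.
(Withdraw, Aggressive, Withdraw): Incumbent can switch to Accommodate (8 → 12). Not NE.
(Withdraw, Moderate, Passive): Second Entrant can switch to Accommodate (8 → 9). Not NE.
(Withdraw, Moderate, Accommodate): Incumbent can switch to Accommodate (10 → 20). Not NE.
(Withdraw, Moderate, Withdraw): Incumbent can switch to Accommodate (9 → 14). Not NE.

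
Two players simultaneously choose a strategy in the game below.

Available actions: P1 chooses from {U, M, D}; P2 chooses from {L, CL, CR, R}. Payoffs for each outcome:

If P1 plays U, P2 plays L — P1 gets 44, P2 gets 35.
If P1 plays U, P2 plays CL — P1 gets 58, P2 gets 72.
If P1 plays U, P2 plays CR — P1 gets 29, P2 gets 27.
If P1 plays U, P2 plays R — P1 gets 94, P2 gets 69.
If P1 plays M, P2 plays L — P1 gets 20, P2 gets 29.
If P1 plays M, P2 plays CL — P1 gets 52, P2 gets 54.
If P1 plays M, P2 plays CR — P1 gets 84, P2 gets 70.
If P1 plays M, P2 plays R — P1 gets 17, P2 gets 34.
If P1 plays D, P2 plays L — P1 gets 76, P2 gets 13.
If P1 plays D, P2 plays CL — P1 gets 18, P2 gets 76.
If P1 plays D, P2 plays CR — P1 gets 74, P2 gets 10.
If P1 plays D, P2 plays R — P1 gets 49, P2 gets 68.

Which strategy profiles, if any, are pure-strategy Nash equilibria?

Pure-strategy Nash equilibria: (U, CL); (M, CR)

P1 against L: payoffs 44, 20, 76 → best response D.
P1 against CL: payoffs 58, 52, 18 → best response U.
P1 against CR: payoffs 29, 84, 74 → best response M.
P1 against R: payoffs 94, 17, 49 → best response U.
P2 against U: payoffs 35, 72, 27, 69 → best response CL.
P2 against M: payoffs 29, 54, 70, 34 → best response CR.
P2 against D: payoffs 13, 76, 10, 68 → best response CL.
Mutual best responses: (U, CL); (M, CR).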